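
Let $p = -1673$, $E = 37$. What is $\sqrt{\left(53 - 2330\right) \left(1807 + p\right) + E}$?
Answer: $i \sqrt{305081} \approx 552.34 i$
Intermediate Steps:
$\sqrt{\left(53 - 2330\right) \left(1807 + p\right) + E} = \sqrt{\left(53 - 2330\right) \left(1807 - 1673\right) + 37} = \sqrt{\left(-2277\right) 134 + 37} = \sqrt{-305118 + 37} = \sqrt{-305081} = i \sqrt{305081}$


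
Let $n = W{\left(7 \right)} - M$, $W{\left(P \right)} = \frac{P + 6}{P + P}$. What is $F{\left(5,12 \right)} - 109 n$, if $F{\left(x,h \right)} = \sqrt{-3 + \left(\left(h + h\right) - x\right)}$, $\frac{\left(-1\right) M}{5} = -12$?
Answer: $\frac{90199}{14} \approx 6442.8$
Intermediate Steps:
$W{\left(P \right)} = \frac{6 + P}{2 P}$
$M = 60$ ($M = \left(-5\right) \left(-12\right) = 60$)
$F{\left(x,h \right)} = \sqrt{-3 - x + 2 h}$ ($F{\left(x,h \right)} = \sqrt{-3 + \left(2 h - x\right)} = \sqrt{-3 + \left(- x + 2 h\right)} = \sqrt{-3 - x + 2 h}$)
$n = - \frac{827}{14}$ ($n = \frac{6 + 7}{2 \cdot 7} - 60 = \frac{1}{2} \cdot \frac{1}{7} \cdot 13 - 60 = \frac{13}{14} - 60 = - \frac{827}{14} \approx -59.071$)
$F{\left(5,12 \right)} - 109 n = \sqrt{-3 - 5 + 2 \cdot 12} - - \frac{90143}{14} = \sqrt{-3 - 5 + 24} + \frac{90143}{14} = \sqrt{16} + \frac{90143}{14} = 4 + \frac{90143}{14} = \frac{90199}{14}$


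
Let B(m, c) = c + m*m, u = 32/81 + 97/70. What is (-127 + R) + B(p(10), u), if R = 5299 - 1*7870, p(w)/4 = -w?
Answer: -6215563/5670 ≈ -1096.2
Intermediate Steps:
p(w) = -4*w (p(w) = 4*(-w) = -4*w)
R = -2571 (R = 5299 - 7870 = -2571)
u = 10097/5670 (u = 32*(1/81) + 97*(1/70) = 32/81 + 97/70 = 10097/5670 ≈ 1.7808)
B(m, c) = c + m**2
(-127 + R) + B(p(10), u) = (-127 - 2571) + (10097/5670 + (-4*10)**2) = -2698 + (10097/5670 + (-40)**2) = -2698 + (10097/5670 + 1600) = -2698 + 9082097/5670 = -6215563/5670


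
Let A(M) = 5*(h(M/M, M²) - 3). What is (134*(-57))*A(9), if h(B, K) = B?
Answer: 76380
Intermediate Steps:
A(M) = -10 (A(M) = 5*(M/M - 3) = 5*(1 - 3) = 5*(-2) = -10)
(134*(-57))*A(9) = (134*(-57))*(-10) = -7638*(-10) = 76380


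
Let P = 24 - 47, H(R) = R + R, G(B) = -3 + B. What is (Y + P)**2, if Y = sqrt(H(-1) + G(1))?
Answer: 525 - 92*I ≈ 525.0 - 92.0*I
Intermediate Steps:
H(R) = 2*R
P = -23
Y = 2*I (Y = sqrt(2*(-1) + (-3 + 1)) = sqrt(-2 - 2) = sqrt(-4) = 2*I ≈ 2.0*I)
(Y + P)**2 = (2*I - 23)**2 = (-23 + 2*I)**2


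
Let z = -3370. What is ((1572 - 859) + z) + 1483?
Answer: -1174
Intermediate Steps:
((1572 - 859) + z) + 1483 = ((1572 - 859) - 3370) + 1483 = (713 - 3370) + 1483 = -2657 + 1483 = -1174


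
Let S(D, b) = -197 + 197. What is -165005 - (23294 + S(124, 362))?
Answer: -188299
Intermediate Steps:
S(D, b) = 0
-165005 - (23294 + S(124, 362)) = -165005 - (23294 + 0) = -165005 - 1*23294 = -165005 - 23294 = -188299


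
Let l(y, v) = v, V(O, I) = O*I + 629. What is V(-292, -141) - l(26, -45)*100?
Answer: 46301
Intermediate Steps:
V(O, I) = 629 + I*O (V(O, I) = I*O + 629 = 629 + I*O)
V(-292, -141) - l(26, -45)*100 = (629 - 141*(-292)) - (-45)*100 = (629 + 41172) - 1*(-4500) = 41801 + 4500 = 46301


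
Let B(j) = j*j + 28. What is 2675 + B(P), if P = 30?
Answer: 3603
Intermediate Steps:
B(j) = 28 + j² (B(j) = j² + 28 = 28 + j²)
2675 + B(P) = 2675 + (28 + 30²) = 2675 + (28 + 900) = 2675 + 928 = 3603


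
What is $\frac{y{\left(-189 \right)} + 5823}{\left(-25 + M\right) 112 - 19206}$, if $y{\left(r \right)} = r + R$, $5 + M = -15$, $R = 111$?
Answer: $- \frac{1915}{8082} \approx -0.23695$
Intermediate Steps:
$M = -20$ ($M = -5 - 15 = -20$)
$y{\left(r \right)} = 111 + r$ ($y{\left(r \right)} = r + 111 = 111 + r$)
$\frac{y{\left(-189 \right)} + 5823}{\left(-25 + M\right) 112 - 19206} = \frac{\left(111 - 189\right) + 5823}{\left(-25 - 20\right) 112 - 19206} = \frac{-78 + 5823}{\left(-45\right) 112 - 19206} = \frac{5745}{-5040 - 19206} = \frac{5745}{-24246} = 5745 \left(- \frac{1}{24246}\right) = - \frac{1915}{8082}$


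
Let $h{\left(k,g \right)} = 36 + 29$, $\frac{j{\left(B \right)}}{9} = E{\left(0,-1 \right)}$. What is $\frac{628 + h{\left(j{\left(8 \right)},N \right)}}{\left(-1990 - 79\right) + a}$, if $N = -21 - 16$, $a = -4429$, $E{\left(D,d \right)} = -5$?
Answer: $- \frac{77}{722} \approx -0.10665$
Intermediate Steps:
$j{\left(B \right)} = -45$ ($j{\left(B \right)} = 9 \left(-5\right) = -45$)
$N = -37$ ($N = -21 - 16 = -37$)
$h{\left(k,g \right)} = 65$
$\frac{628 + h{\left(j{\left(8 \right)},N \right)}}{\left(-1990 - 79\right) + a} = \frac{628 + 65}{\left(-1990 - 79\right) - 4429} = \frac{693}{-2069 - 4429} = \frac{693}{-6498} = 693 \left(- \frac{1}{6498}\right) = - \frac{77}{722}$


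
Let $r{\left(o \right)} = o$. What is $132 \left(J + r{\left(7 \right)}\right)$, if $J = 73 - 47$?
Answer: $4356$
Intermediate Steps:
$J = 26$
$132 \left(J + r{\left(7 \right)}\right) = 132 \left(26 + 7\right) = 132 \cdot 33 = 4356$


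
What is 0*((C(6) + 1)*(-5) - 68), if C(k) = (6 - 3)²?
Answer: 0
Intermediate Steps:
C(k) = 9 (C(k) = 3² = 9)
0*((C(6) + 1)*(-5) - 68) = 0*((9 + 1)*(-5) - 68) = 0*(10*(-5) - 68) = 0*(-50 - 68) = 0*(-118) = 0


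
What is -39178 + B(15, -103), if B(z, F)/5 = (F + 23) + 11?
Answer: -39523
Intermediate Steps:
B(z, F) = 170 + 5*F (B(z, F) = 5*((F + 23) + 11) = 5*((23 + F) + 11) = 5*(34 + F) = 170 + 5*F)
-39178 + B(15, -103) = -39178 + (170 + 5*(-103)) = -39178 + (170 - 515) = -39178 - 345 = -39523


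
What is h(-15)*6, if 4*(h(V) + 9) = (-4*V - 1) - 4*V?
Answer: 249/2 ≈ 124.50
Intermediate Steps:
h(V) = -37/4 - 2*V (h(V) = -9 + ((-4*V - 1) - 4*V)/4 = -9 + ((-1 - 4*V) - 4*V)/4 = -9 + (-1 - 8*V)/4 = -9 + (-¼ - 2*V) = -37/4 - 2*V)
h(-15)*6 = (-37/4 - 2*(-15))*6 = (-37/4 + 30)*6 = (83/4)*6 = 249/2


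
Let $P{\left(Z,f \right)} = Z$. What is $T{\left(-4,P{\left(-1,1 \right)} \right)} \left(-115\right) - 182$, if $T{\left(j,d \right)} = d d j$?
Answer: $278$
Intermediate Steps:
$T{\left(j,d \right)} = j d^{2}$
$T{\left(-4,P{\left(-1,1 \right)} \right)} \left(-115\right) - 182 = - 4 \left(-1\right)^{2} \left(-115\right) - 182 = \left(-4\right) 1 \left(-115\right) - 182 = \left(-4\right) \left(-115\right) - 182 = 460 - 182 = 278$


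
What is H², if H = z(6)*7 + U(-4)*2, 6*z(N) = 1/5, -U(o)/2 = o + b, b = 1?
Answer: 134689/900 ≈ 149.65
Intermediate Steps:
U(o) = -2 - 2*o (U(o) = -2*(o + 1) = -2*(1 + o) = -2 - 2*o)
z(N) = 1/30 (z(N) = (⅙)/5 = (⅙)*(⅕) = 1/30)
H = 367/30 (H = (1/30)*7 + (-2 - 2*(-4))*2 = 7/30 + (-2 + 8)*2 = 7/30 + 6*2 = 7/30 + 12 = 367/30 ≈ 12.233)
H² = (367/30)² = 134689/900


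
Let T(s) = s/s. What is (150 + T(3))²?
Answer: 22801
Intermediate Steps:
T(s) = 1
(150 + T(3))² = (150 + 1)² = 151² = 22801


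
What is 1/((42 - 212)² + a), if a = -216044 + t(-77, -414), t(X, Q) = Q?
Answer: -1/187558 ≈ -5.3317e-6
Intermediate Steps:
a = -216458 (a = -216044 - 414 = -216458)
1/((42 - 212)² + a) = 1/((42 - 212)² - 216458) = 1/((-170)² - 216458) = 1/(28900 - 216458) = 1/(-187558) = -1/187558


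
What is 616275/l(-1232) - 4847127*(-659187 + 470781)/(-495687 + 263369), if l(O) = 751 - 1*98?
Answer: -298097293934268/75851827 ≈ -3.9300e+6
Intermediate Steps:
l(O) = 653 (l(O) = 751 - 98 = 653)
616275/l(-1232) - 4847127*(-659187 + 470781)/(-495687 + 263369) = 616275/653 - 4847127*(-659187 + 470781)/(-495687 + 263369) = 616275*(1/653) - 4847127/((-232318/(-188406))) = 616275/653 - 4847127/((-232318*(-1/188406))) = 616275/653 - 4847127/116159/94203 = 616275/653 - 4847127*94203/116159 = 616275/653 - 456613904781/116159 = -298097293934268/75851827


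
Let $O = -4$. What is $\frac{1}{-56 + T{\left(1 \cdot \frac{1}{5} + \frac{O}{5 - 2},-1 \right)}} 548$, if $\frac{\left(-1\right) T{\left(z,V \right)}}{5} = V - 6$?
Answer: $- \frac{548}{21} \approx -26.095$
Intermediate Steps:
$T{\left(z,V \right)} = 30 - 5 V$ ($T{\left(z,V \right)} = - 5 \left(V - 6\right) = - 5 \left(-6 + V\right) = 30 - 5 V$)
$\frac{1}{-56 + T{\left(1 \cdot \frac{1}{5} + \frac{O}{5 - 2},-1 \right)}} 548 = \frac{1}{-56 + \left(30 - -5\right)} 548 = \frac{1}{-56 + \left(30 + 5\right)} 548 = \frac{1}{-56 + 35} \cdot 548 = \frac{1}{-21} \cdot 548 = \left(- \frac{1}{21}\right) 548 = - \frac{548}{21}$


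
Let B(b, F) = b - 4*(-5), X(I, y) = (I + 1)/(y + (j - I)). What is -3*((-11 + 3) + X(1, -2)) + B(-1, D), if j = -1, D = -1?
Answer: 89/2 ≈ 44.500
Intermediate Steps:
X(I, y) = (1 + I)/(-1 + y - I) (X(I, y) = (I + 1)/(y + (-1 - I)) = (1 + I)/(-1 + y - I))
B(b, F) = 20 + b (B(b, F) = b + 20 = 20 + b)
-3*((-11 + 3) + X(1, -2)) + B(-1, D) = -3*((-11 + 3) + (1 + 1)/(-1 - 2 - 1*1)) + (20 - 1) = -3*(-8 + 2/(-1 - 2 - 1)) + 19 = -3*(-8 + 2/(-4)) + 19 = -3*(-8 - ¼*2) + 19 = -3*(-8 - ½) + 19 = -3*(-17/2) + 19 = 51/2 + 19 = 89/2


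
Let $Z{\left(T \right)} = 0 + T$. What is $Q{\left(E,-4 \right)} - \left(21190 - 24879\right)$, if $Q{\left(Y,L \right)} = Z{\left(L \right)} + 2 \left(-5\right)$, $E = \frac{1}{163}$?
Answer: $3675$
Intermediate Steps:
$Z{\left(T \right)} = T$
$E = \frac{1}{163} \approx 0.006135$
$Q{\left(Y,L \right)} = -10 + L$ ($Q{\left(Y,L \right)} = L + 2 \left(-5\right) = L - 10 = -10 + L$)
$Q{\left(E,-4 \right)} - \left(21190 - 24879\right) = \left(-10 - 4\right) - \left(21190 - 24879\right) = -14 - \left(21190 - 24879\right) = -14 - -3689 = -14 + 3689 = 3675$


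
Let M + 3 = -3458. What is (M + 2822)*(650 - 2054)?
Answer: 897156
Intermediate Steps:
M = -3461 (M = -3 - 3458 = -3461)
(M + 2822)*(650 - 2054) = (-3461 + 2822)*(650 - 2054) = -639*(-1404) = 897156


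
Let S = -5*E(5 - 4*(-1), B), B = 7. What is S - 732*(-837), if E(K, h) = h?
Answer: 612649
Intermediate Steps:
S = -35 (S = -5*7 = -35)
S - 732*(-837) = -35 - 732*(-837) = -35 + 612684 = 612649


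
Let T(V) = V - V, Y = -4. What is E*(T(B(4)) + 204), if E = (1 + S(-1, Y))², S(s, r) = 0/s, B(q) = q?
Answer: 204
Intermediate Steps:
S(s, r) = 0
T(V) = 0
E = 1 (E = (1 + 0)² = 1² = 1)
E*(T(B(4)) + 204) = 1*(0 + 204) = 1*204 = 204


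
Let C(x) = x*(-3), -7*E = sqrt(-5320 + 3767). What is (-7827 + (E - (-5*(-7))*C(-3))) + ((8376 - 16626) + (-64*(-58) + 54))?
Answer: -12626 - I*sqrt(1553)/7 ≈ -12626.0 - 5.6297*I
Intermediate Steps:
E = -I*sqrt(1553)/7 (E = -sqrt(-5320 + 3767)/7 = -I*sqrt(1553)/7 ≈ -5.6297*I)
C(x) = -3*x
(-7827 + (E - (-5*(-7))*C(-3))) + ((8376 - 16626) + (-64*(-58) + 54)) = (-7827 + (-I*sqrt(1553)/7 - (-5*(-7))*(-3*(-3)))) + ((8376 - 16626) + (-64*(-58) + 54)) = (-7827 + (-I*sqrt(1553)/7 - 35*9)) + (-8250 + (3712 + 54)) = (-7827 + (-I*sqrt(1553)/7 - 1*315)) + (-8250 + 3766) = (-7827 + (-I*sqrt(1553)/7 - 315)) - 4484 = (-7827 + (-315 - I*sqrt(1553)/7)) - 4484 = (-8142 - I*sqrt(1553)/7) - 4484 = -12626 - I*sqrt(1553)/7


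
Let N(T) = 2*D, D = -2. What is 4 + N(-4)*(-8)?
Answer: 36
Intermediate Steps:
N(T) = -4 (N(T) = 2*(-2) = -4)
4 + N(-4)*(-8) = 4 - 4*(-8) = 4 + 32 = 36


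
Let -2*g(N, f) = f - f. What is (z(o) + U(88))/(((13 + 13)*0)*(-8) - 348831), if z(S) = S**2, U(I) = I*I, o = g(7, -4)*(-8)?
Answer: -7744/348831 ≈ -0.022200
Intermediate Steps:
g(N, f) = 0 (g(N, f) = -(f - f)/2 = -1/2*0 = 0)
o = 0 (o = 0*(-8) = 0)
U(I) = I**2
(z(o) + U(88))/(((13 + 13)*0)*(-8) - 348831) = (0**2 + 88**2)/(((13 + 13)*0)*(-8) - 348831) = (0 + 7744)/((26*0)*(-8) - 348831) = 7744/(0*(-8) - 348831) = 7744/(0 - 348831) = 7744/(-348831) = 7744*(-1/348831) = -7744/348831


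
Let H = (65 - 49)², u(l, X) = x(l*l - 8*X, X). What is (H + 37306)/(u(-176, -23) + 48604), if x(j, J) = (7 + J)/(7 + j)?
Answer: 83621061/108202918 ≈ 0.77282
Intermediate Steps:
x(j, J) = (7 + J)/(7 + j)
u(l, X) = (7 + X)/(7 + l² - 8*X) (u(l, X) = (7 + X)/(7 + (l*l - 8*X)) = (7 + X)/(7 + (l² - 8*X)) = (7 + X)/(7 + l² - 8*X))
H = 256 (H = 16² = 256)
(H + 37306)/(u(-176, -23) + 48604) = (256 + 37306)/((7 - 23)/(7 + (-176)² - 8*(-23)) + 48604) = 37562/(-16/(7 + 30976 + 184) + 48604) = 37562/(-16/31167 + 48604) = 37562/(1514840852/31167) = 37562*(31167/1514840852) = 83621061/108202918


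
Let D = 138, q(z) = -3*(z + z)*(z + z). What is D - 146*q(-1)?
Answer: 1890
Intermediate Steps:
q(z) = -12*z² (q(z) = -3*2*z*2*z = -12*z²)
D - 146*q(-1) = 138 - (-1752)*(-1)² = 138 - (-1752) = 138 - 146*(-12) = 138 + 1752 = 1890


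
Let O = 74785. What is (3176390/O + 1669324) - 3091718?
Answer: -21274111780/14957 ≈ -1.4224e+6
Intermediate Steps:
(3176390/O + 1669324) - 3091718 = (3176390/74785 + 1669324) - 3091718 = (3176390*(1/74785) + 1669324) - 3091718 = (635278/14957 + 1669324) - 3091718 = 24968714346/14957 - 3091718 = -21274111780/14957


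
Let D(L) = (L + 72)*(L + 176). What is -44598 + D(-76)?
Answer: -44998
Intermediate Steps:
D(L) = (72 + L)*(176 + L)
-44598 + D(-76) = -44598 + (12672 + (-76)² + 248*(-76)) = -44598 + (12672 + 5776 - 18848) = -44598 - 400 = -44998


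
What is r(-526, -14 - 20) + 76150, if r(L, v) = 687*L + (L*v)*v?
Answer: -893268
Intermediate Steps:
r(L, v) = 687*L + L*v²
r(-526, -14 - 20) + 76150 = -526*(687 + (-14 - 20)²) + 76150 = -526*(687 + (-34)²) + 76150 = -526*(687 + 1156) + 76150 = -526*1843 + 76150 = -969418 + 76150 = -893268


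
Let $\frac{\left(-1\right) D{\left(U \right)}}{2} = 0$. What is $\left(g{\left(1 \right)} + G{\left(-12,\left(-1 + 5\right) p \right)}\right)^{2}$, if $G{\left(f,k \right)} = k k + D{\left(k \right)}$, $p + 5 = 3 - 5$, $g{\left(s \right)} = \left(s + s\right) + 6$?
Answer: $627264$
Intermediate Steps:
$g{\left(s \right)} = 6 + 2 s$ ($g{\left(s \right)} = 2 s + 6 = 6 + 2 s$)
$p = -7$ ($p = -5 + \left(3 - 5\right) = -5 - 2 = -7$)
$D{\left(U \right)} = 0$ ($D{\left(U \right)} = \left(-2\right) 0 = 0$)
$G{\left(f,k \right)} = k^{2}$ ($G{\left(f,k \right)} = k k + 0 = k^{2} + 0 = k^{2}$)
$\left(g{\left(1 \right)} + G{\left(-12,\left(-1 + 5\right) p \right)}\right)^{2} = \left(\left(6 + 2 \cdot 1\right) + \left(\left(-1 + 5\right) \left(-7\right)\right)^{2}\right)^{2} = \left(\left(6 + 2\right) + \left(4 \left(-7\right)\right)^{2}\right)^{2} = \left(8 + \left(-28\right)^{2}\right)^{2} = \left(8 + 784\right)^{2} = 792^{2} = 627264$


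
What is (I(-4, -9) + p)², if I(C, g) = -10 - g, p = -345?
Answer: 119716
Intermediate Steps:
(I(-4, -9) + p)² = ((-10 - 1*(-9)) - 345)² = ((-10 + 9) - 345)² = (-1 - 345)² = (-346)² = 119716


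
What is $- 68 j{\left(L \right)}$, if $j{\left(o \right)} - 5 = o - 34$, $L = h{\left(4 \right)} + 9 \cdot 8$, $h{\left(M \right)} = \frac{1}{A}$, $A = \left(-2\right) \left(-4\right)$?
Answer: $- \frac{5865}{2} \approx -2932.5$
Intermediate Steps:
$A = 8$
$h{\left(M \right)} = \frac{1}{8}$
$L = \frac{577}{8}$ ($L = \frac{1}{8} + 9 \cdot 8 = \frac{1}{8} + 72 = \frac{577}{8} \approx 72.125$)
$j{\left(o \right)} = -29 + o$ ($j{\left(o \right)} = 5 + \left(o - 34\right) = 5 + \left(-34 + o\right) = -29 + o$)
$- 68 j{\left(L \right)} = - 68 \left(-29 + \frac{577}{8}\right) = \left(-68\right) \frac{345}{8} = - \frac{5865}{2}$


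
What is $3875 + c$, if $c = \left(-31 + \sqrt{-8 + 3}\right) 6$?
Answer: $3689 + 6 i \sqrt{5} \approx 3689.0 + 13.416 i$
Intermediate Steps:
$c = -186 + 6 i \sqrt{5}$ ($c = \left(-31 + \sqrt{-5}\right) 6 = \left(-31 + i \sqrt{5}\right) 6 = -186 + 6 i \sqrt{5} \approx -186.0 + 13.416 i$)
$3875 + c = 3875 - \left(186 - 6 i \sqrt{5}\right) = 3689 + 6 i \sqrt{5}$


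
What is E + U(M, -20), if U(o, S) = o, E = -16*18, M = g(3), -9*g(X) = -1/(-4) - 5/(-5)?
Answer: -10373/36 ≈ -288.14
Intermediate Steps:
g(X) = -5/36 (g(X) = -(-1/(-4) - 5/(-5))/9 = -(-1*(-1/4) - 5*(-1/5))/9 = -(1/4 + 1)/9 = -1/9*5/4 = -5/36)
M = -5/36 ≈ -0.13889
E = -288
E + U(M, -20) = -288 - 5/36 = -10373/36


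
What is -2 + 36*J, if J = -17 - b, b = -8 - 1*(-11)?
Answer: -722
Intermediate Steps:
b = 3 (b = -8 + 11 = 3)
J = -20 (J = -17 - 1*3 = -17 - 3 = -20)
-2 + 36*J = -2 + 36*(-20) = -2 - 720 = -722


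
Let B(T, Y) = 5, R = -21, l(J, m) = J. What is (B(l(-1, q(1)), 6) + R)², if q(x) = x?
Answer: 256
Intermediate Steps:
(B(l(-1, q(1)), 6) + R)² = (5 - 21)² = (-16)² = 256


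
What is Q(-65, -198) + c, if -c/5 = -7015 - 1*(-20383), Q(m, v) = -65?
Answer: -66905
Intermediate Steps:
c = -66840 (c = -5*(-7015 - 1*(-20383)) = -5*(-7015 + 20383) = -5*13368 = -66840)
Q(-65, -198) + c = -65 - 66840 = -66905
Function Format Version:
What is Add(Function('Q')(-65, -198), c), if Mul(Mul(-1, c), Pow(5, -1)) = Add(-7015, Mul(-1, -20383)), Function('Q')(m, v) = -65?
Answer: -66905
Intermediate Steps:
c = -66840 (c = Mul(-5, Add(-7015, Mul(-1, -20383))) = Mul(-5, Add(-7015, 20383)) = Mul(-5, 13368) = -66840)
Add(Function('Q')(-65, -198), c) = Add(-65, -66840) = -66905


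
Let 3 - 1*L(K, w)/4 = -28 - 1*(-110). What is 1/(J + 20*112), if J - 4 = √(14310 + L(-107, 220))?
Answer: 1122/2510771 - √13994/5021542 ≈ 0.00042332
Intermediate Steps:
L(K, w) = -316 (L(K, w) = 12 - 4*(-28 - 1*(-110)) = 12 - 4*(-28 + 110) = 12 - 4*82 = 12 - 328 = -316)
J = 4 + √13994 (J = 4 + √(14310 - 316) = 4 + √13994 ≈ 122.30)
1/(J + 20*112) = 1/((4 + √13994) + 20*112) = 1/((4 + √13994) + 2240) = 1/(2244 + √13994)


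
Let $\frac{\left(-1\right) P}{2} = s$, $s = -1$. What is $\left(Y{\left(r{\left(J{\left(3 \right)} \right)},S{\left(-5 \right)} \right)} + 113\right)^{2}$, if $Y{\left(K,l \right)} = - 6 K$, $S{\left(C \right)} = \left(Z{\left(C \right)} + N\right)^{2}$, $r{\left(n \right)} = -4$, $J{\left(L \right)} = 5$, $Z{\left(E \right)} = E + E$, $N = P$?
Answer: $18769$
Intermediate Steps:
$P = 2$ ($P = \left(-2\right) \left(-1\right) = 2$)
$N = 2$
$Z{\left(E \right)} = 2 E$
$S{\left(C \right)} = \left(2 + 2 C\right)^{2}$ ($S{\left(C \right)} = \left(2 C + 2\right)^{2} = \left(2 + 2 C\right)^{2}$)
$\left(Y{\left(r{\left(J{\left(3 \right)} \right)},S{\left(-5 \right)} \right)} + 113\right)^{2} = \left(\left(-6\right) \left(-4\right) + 113\right)^{2} = \left(24 + 113\right)^{2} = 137^{2} = 18769$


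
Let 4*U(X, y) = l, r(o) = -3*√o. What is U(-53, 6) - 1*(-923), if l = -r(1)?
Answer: 3695/4 ≈ 923.75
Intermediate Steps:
l = 3 (l = -(-3)*√1 = -(-3) = -1*(-3) = 3)
U(X, y) = ¾ (U(X, y) = (¼)*3 = ¾)
U(-53, 6) - 1*(-923) = ¾ - 1*(-923) = ¾ + 923 = 3695/4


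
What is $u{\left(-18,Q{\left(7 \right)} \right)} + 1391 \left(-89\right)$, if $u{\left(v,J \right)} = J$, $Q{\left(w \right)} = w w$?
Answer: $-123750$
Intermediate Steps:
$Q{\left(w \right)} = w^{2}$
$u{\left(-18,Q{\left(7 \right)} \right)} + 1391 \left(-89\right) = 7^{2} + 1391 \left(-89\right) = 49 - 123799 = -123750$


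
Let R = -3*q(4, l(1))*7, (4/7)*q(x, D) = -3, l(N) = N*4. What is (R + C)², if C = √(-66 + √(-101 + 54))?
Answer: (441 + 4*√(-66 + I*√47))²/16 ≈ 12182.0 + 1800.6*I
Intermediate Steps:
l(N) = 4*N
q(x, D) = -21/4 (q(x, D) = (7/4)*(-3) = -21/4)
R = 441/4 (R = -3*(-21/4)*7 = (63/4)*7 = 441/4 ≈ 110.25)
C = √(-66 + I*√47) (C = √(-66 + √(-47)) = √(-66 + I*√47) ≈ 0.42137 + 8.135*I)
(R + C)² = (441/4 + √(-66 + I*√47))²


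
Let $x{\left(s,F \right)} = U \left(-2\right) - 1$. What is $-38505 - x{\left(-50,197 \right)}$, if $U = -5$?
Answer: $-38514$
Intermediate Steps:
$x{\left(s,F \right)} = 9$ ($x{\left(s,F \right)} = \left(-5\right) \left(-2\right) - 1 = 10 - 1 = 9$)
$-38505 - x{\left(-50,197 \right)} = -38505 - 9 = -38514$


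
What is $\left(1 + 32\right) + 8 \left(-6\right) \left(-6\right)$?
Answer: $321$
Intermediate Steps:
$\left(1 + 32\right) + 8 \left(-6\right) \left(-6\right) = 33 - -288 = 33 + 288 = 321$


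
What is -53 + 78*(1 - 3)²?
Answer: 259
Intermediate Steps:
-53 + 78*(1 - 3)² = -53 + 78*(-2)² = -53 + 78*4 = -53 + 312 = 259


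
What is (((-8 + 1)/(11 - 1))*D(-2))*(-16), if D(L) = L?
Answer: -112/5 ≈ -22.400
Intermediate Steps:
(((-8 + 1)/(11 - 1))*D(-2))*(-16) = (((-8 + 1)/(11 - 1))*(-2))*(-16) = (-7/10*(-2))*(-16) = (-7*⅒*(-2))*(-16) = -7/10*(-2)*(-16) = (7/5)*(-16) = -112/5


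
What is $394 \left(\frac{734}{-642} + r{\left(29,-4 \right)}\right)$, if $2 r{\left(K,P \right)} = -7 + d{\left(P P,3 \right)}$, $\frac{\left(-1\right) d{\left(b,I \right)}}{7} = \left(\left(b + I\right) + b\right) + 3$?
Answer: $- \frac{17408299}{321} \approx -54231.0$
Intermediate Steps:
$d{\left(b,I \right)} = -21 - 14 b - 7 I$ ($d{\left(b,I \right)} = - 7 \left(\left(\left(b + I\right) + b\right) + 3\right) = - 7 \left(\left(\left(I + b\right) + b\right) + 3\right) = - 7 \left(\left(I + 2 b\right) + 3\right) = - 7 \left(3 + I + 2 b\right) = -21 - 14 b - 7 I$)
$r{\left(K,P \right)} = - \frac{49}{2} - 7 P^{2}$ ($r{\left(K,P \right)} = \frac{-7 - \left(42 + 14 P P\right)}{2} = \frac{-7 - \left(42 + 14 P^{2}\right)}{2} = \frac{-49 - 14 P^{2}}{2} = - \frac{49}{2} - 7 P^{2}$)
$394 \left(\frac{734}{-642} + r{\left(29,-4 \right)}\right) = 394 \left(\frac{734}{-642} - \left(\frac{49}{2} + 7 \left(-4\right)^{2}\right)\right) = 394 \left(734 \left(- \frac{1}{642}\right) - \frac{273}{2}\right) = 394 \left(- \frac{367}{321} - \frac{273}{2}\right) = 394 \left(- \frac{88367}{642}\right) = - \frac{17408299}{321}$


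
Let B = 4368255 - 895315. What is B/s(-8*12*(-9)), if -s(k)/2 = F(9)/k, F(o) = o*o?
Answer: -55567040/3 ≈ -1.8522e+7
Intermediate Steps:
F(o) = o²
s(k) = -162/k (s(k) = -2*9²/k = -162/k)
B = 3472940
B/s(-8*12*(-9)) = 3472940/((-162/(-8*12*(-9)))) = 3472940/((-162/((-96*(-9))))) = 3472940/((-162/864)) = 3472940/((-162*1/864)) = 3472940/(-3/16) = 3472940*(-16/3) = -55567040/3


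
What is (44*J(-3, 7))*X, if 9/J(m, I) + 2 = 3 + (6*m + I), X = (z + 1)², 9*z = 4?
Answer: -3718/45 ≈ -82.622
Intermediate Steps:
z = 4/9 (z = (⅑)*4 = 4/9 ≈ 0.44444)
X = 169/81 (X = (4/9 + 1)² = (13/9)² = 169/81 ≈ 2.0864)
J(m, I) = 9/(1 + I + 6*m) (J(m, I) = 9/(-2 + (3 + (6*m + I))) = 9/(-2 + (3 + (I + 6*m))) = 9/(-2 + (3 + I + 6*m)) = 9/(1 + I + 6*m))
(44*J(-3, 7))*X = (44*(9/(1 + 7 + 6*(-3))))*(169/81) = (44*(9/(1 + 7 - 18)))*(169/81) = (44*(9/(-10)))*(169/81) = (44*(9*(-⅒)))*(169/81) = (44*(-9/10))*(169/81) = -198/5*169/81 = -3718/45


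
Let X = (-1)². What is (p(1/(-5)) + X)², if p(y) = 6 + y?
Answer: 1156/25 ≈ 46.240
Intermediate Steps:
X = 1
(p(1/(-5)) + X)² = ((6 + 1/(-5)) + 1)² = ((6 - ⅕) + 1)² = (29/5 + 1)² = (34/5)² = 1156/25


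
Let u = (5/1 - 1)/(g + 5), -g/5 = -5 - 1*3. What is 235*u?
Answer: 188/9 ≈ 20.889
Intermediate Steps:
g = 40 (g = -5*(-5 - 1*3) = -5*(-5 - 3) = -5*(-8) = 40)
u = 4/45 (u = (5/1 - 1)/(40 + 5) = (5*1 - 1)/45 = (5 - 1)*(1/45) = 4*(1/45) = 4/45 ≈ 0.088889)
235*u = 235*(4/45) = 188/9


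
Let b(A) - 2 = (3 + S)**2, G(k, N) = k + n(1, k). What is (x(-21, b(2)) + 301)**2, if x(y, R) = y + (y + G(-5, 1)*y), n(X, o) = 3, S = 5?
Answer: 90601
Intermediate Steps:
G(k, N) = 3 + k (G(k, N) = k + 3 = 3 + k)
b(A) = 66 (b(A) = 2 + (3 + 5)**2 = 2 + 8**2 = 2 + 64 = 66)
x(y, R) = 0 (x(y, R) = y + (y + (3 - 5)*y) = y + (y - 2*y) = y - y = 0)
(x(-21, b(2)) + 301)**2 = (0 + 301)**2 = 301**2 = 90601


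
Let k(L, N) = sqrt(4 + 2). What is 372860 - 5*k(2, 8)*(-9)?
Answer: 372860 + 45*sqrt(6) ≈ 3.7297e+5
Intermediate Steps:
k(L, N) = sqrt(6)
372860 - 5*k(2, 8)*(-9) = 372860 - 5*sqrt(6)*(-9) = 372860 + 45*sqrt(6)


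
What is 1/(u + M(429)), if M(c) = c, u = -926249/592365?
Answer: 592365/253198336 ≈ 0.0023395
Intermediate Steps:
u = -926249/592365 (u = -926249*1/592365 = -926249/592365 ≈ -1.5636)
1/(u + M(429)) = 1/(-926249/592365 + 429) = 1/(253198336/592365) = 592365/253198336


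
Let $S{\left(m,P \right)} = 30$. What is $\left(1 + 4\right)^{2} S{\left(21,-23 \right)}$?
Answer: $750$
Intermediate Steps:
$\left(1 + 4\right)^{2} S{\left(21,-23 \right)} = \left(1 + 4\right)^{2} \cdot 30 = 5^{2} \cdot 30 = 25 \cdot 30 = 750$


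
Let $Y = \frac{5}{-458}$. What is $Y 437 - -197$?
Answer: $\frac{88041}{458} \approx 192.23$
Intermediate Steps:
$Y = - \frac{5}{458}$ ($Y = 5 \left(- \frac{1}{458}\right) = - \frac{5}{458} \approx -0.010917$)
$Y 437 - -197 = \left(- \frac{5}{458}\right) 437 - -197 = - \frac{2185}{458} + 197 = \frac{88041}{458}$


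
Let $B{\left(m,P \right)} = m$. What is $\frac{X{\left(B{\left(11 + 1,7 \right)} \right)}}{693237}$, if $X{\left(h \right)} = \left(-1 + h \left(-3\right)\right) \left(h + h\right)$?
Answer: $- \frac{296}{231079} \approx -0.0012809$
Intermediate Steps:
$X{\left(h \right)} = 2 h \left(-1 - 3 h\right)$ ($X{\left(h \right)} = \left(-1 - 3 h\right) 2 h = 2 h \left(-1 - 3 h\right)$)
$\frac{X{\left(B{\left(11 + 1,7 \right)} \right)}}{693237} = \frac{\left(-2\right) \left(11 + 1\right) \left(1 + 3 \left(11 + 1\right)\right)}{693237} = \left(-2\right) 12 \left(1 + 3 \cdot 12\right) \frac{1}{693237} = \left(-2\right) 12 \left(1 + 36\right) \frac{1}{693237} = \left(-2\right) 12 \cdot 37 \cdot \frac{1}{693237} = \left(-888\right) \frac{1}{693237} = - \frac{296}{231079}$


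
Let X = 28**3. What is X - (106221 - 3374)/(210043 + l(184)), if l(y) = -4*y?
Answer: 4594604417/209307 ≈ 21952.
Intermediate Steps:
X = 21952
X - (106221 - 3374)/(210043 + l(184)) = 21952 - (106221 - 3374)/(210043 - 4*184) = 21952 - 102847/(210043 - 736) = 21952 - 102847/209307 = 4594604417/209307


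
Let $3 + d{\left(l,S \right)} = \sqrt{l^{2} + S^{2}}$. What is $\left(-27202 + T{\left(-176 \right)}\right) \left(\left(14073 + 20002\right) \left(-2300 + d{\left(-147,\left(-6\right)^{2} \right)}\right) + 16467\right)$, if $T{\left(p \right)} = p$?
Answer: $2148030187524 - 2798716050 \sqrt{2545} \approx 2.0068 \cdot 10^{12}$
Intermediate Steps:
$d{\left(l,S \right)} = -3 + \sqrt{S^{2} + l^{2}}$ ($d{\left(l,S \right)} = -3 + \sqrt{l^{2} + S^{2}} = -3 + \sqrt{S^{2} + l^{2}}$)
$\left(-27202 + T{\left(-176 \right)}\right) \left(\left(14073 + 20002\right) \left(-2300 + d{\left(-147,\left(-6\right)^{2} \right)}\right) + 16467\right) = \left(-27202 - 176\right) \left(\left(14073 + 20002\right) \left(-2300 - \left(3 - \sqrt{\left(\left(-6\right)^{2}\right)^{2} + \left(-147\right)^{2}}\right)\right) + 16467\right) = - 27378 \left(34075 \left(-2300 - \left(3 - \sqrt{36^{2} + 21609}\right)\right) + 16467\right) = - 27378 \left(34075 \left(-2300 - \left(3 - \sqrt{1296 + 21609}\right)\right) + 16467\right) = - 27378 \left(34075 \left(-2300 - \left(3 - \sqrt{22905}\right)\right) + 16467\right) = - 27378 \left(34075 \left(-2300 - \left(3 - 3 \sqrt{2545}\right)\right) + 16467\right) = - 27378 \left(34075 \left(-2303 + 3 \sqrt{2545}\right) + 16467\right) = - 27378 \left(\left(-78474725 + 102225 \sqrt{2545}\right) + 16467\right) = - 27378 \left(-78458258 + 102225 \sqrt{2545}\right) = 2148030187524 - 2798716050 \sqrt{2545}$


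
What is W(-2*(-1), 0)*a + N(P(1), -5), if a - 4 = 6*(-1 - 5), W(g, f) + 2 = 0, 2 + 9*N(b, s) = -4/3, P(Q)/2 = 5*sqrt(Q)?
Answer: 1718/27 ≈ 63.630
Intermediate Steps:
P(Q) = 10*sqrt(Q) (P(Q) = 2*(5*sqrt(Q)) = 10*sqrt(Q))
N(b, s) = -10/27 (N(b, s) = -2/9 + (-4/3)/9 = -2/9 + (-4*1/3)/9 = -2/9 + (1/9)*(-4/3) = -2/9 - 4/27 = -10/27)
W(g, f) = -2 (W(g, f) = -2 + 0 = -2)
a = -32 (a = 4 + 6*(-1 - 5) = 4 + 6*(-6) = 4 - 36 = -32)
W(-2*(-1), 0)*a + N(P(1), -5) = -2*(-32) - 10/27 = 64 - 10/27 = 1718/27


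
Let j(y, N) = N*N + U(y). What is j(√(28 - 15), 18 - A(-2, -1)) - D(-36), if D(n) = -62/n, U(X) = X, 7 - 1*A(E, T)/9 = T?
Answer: 52457/18 + √13 ≈ 2917.9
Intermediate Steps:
A(E, T) = 63 - 9*T
j(y, N) = y + N² (j(y, N) = N*N + y = N² + y = y + N²)
j(√(28 - 15), 18 - A(-2, -1)) - D(-36) = (√(28 - 15) + (18 - (63 - 9*(-1)))²) - (-62)/(-36) = (√13 + (18 - (63 + 9))²) - (-62)*(-1)/36 = (√13 + (18 - 1*72)²) - 1*31/18 = (√13 + (18 - 72)²) - 31/18 = (√13 + (-54)²) - 31/18 = (√13 + 2916) - 31/18 = (2916 + √13) - 31/18 = 52457/18 + √13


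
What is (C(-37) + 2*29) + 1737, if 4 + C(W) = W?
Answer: 1754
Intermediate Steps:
C(W) = -4 + W
(C(-37) + 2*29) + 1737 = ((-4 - 37) + 2*29) + 1737 = (-41 + 58) + 1737 = 17 + 1737 = 1754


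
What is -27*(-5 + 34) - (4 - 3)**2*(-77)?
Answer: -706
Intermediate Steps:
-27*(-5 + 34) - (4 - 3)**2*(-77) = -27*29 - 1**2*(-77) = -783 - (-77) = -783 - 1*(-77) = -783 + 77 = -706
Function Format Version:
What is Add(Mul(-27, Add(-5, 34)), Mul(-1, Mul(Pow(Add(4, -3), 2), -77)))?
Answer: -706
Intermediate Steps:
Add(Mul(-27, Add(-5, 34)), Mul(-1, Mul(Pow(Add(4, -3), 2), -77))) = Add(Mul(-27, 29), Mul(-1, Mul(Pow(1, 2), -77))) = Add(-783, Mul(-1, Mul(1, -77))) = Add(-783, Mul(-1, -77)) = Add(-783, 77) = -706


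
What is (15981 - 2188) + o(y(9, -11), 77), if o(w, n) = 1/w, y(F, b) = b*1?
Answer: 151722/11 ≈ 13793.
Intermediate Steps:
y(F, b) = b
(15981 - 2188) + o(y(9, -11), 77) = (15981 - 2188) + 1/(-11) = 13793 - 1/11 = 151722/11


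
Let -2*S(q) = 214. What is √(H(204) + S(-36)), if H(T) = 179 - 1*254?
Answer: I*√182 ≈ 13.491*I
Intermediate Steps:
H(T) = -75 (H(T) = 179 - 254 = -75)
S(q) = -107 (S(q) = -½*214 = -107)
√(H(204) + S(-36)) = √(-75 - 107) = √(-182) = I*√182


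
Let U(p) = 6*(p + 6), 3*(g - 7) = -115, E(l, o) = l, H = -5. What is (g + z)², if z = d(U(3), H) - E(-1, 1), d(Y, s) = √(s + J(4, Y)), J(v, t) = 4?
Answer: 8272/9 - 182*I/3 ≈ 919.11 - 60.667*I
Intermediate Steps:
g = -94/3 (g = 7 + (⅓)*(-115) = 7 - 115/3 = -94/3 ≈ -31.333)
U(p) = 36 + 6*p (U(p) = 6*(6 + p) = 36 + 6*p)
d(Y, s) = √(4 + s) (d(Y, s) = √(s + 4) = √(4 + s))
z = 1 + I (z = √(4 - 5) - 1*(-1) = √(-1) + 1 = I + 1 = 1 + I ≈ 1.0 + 1.0*I)
(g + z)² = (-94/3 + (1 + I))² = (-91/3 + I)²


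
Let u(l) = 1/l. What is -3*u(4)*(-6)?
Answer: 9/2 ≈ 4.5000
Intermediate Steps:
-3*u(4)*(-6) = -3/4*(-6) = -3*¼*(-6) = -¾*(-6) = 9/2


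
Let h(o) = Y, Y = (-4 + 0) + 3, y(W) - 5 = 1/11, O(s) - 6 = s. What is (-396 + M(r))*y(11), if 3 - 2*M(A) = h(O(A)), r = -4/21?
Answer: -22064/11 ≈ -2005.8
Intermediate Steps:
O(s) = 6 + s
y(W) = 56/11 (y(W) = 5 + 1/11 = 56/11)
r = -4/21 (r = -4*1/21 = -4/21 ≈ -0.19048)
Y = -1 (Y = -4 + 3 = -1)
h(o) = -1
M(A) = 2 (M(A) = 3/2 - 1/2*(-1) = 3/2 + 1/2 = 2)
(-396 + M(r))*y(11) = (-396 + 2)*(56/11) = -394*56/11 = -22064/11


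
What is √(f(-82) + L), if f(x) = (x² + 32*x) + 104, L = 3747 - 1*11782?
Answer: I*√3831 ≈ 61.895*I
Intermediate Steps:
L = -8035 (L = 3747 - 11782 = -8035)
f(x) = 104 + x² + 32*x
√(f(-82) + L) = √((104 + (-82)² + 32*(-82)) - 8035) = √((104 + 6724 - 2624) - 8035) = √(4204 - 8035) = √(-3831) = I*√3831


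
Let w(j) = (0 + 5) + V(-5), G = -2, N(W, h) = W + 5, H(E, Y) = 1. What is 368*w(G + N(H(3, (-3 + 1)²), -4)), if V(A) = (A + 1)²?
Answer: 7728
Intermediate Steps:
V(A) = (1 + A)²
N(W, h) = 5 + W
w(j) = 21 (w(j) = (0 + 5) + (1 - 5)² = 5 + (-4)² = 5 + 16 = 21)
368*w(G + N(H(3, (-3 + 1)²), -4)) = 368*21 = 7728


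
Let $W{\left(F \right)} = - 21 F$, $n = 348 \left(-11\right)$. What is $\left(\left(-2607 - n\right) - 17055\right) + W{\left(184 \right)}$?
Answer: $-19698$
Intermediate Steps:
$n = -3828$
$\left(\left(-2607 - n\right) - 17055\right) + W{\left(184 \right)} = \left(\left(-2607 - -3828\right) - 17055\right) - 3864 = \left(\left(-2607 + 3828\right) - 17055\right) - 3864 = \left(1221 - 17055\right) - 3864 = -15834 - 3864 = -19698$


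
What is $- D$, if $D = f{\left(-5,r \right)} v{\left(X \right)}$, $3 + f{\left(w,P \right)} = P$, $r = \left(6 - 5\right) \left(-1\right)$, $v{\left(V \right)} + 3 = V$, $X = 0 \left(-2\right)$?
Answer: $-12$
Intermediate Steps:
$X = 0$
$v{\left(V \right)} = -3 + V$
$r = -1$ ($r = 1 \left(-1\right) = -1$)
$f{\left(w,P \right)} = -3 + P$
$D = 12$ ($D = \left(-3 - 1\right) \left(-3 + 0\right) = \left(-4\right) \left(-3\right) = 12$)
$- D = \left(-1\right) 12 = -12$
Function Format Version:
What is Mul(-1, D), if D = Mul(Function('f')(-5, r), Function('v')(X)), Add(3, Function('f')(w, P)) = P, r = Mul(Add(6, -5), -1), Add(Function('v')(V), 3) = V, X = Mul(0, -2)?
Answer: -12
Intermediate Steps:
X = 0
Function('v')(V) = Add(-3, V)
r = -1 (r = Mul(1, -1) = -1)
Function('f')(w, P) = Add(-3, P)
D = 12 (D = Mul(Add(-3, -1), Add(-3, 0)) = Mul(-4, -3) = 12)
Mul(-1, D) = Mul(-1, 12) = -12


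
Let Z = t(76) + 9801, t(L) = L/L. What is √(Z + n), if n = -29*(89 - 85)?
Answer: √9686 ≈ 98.417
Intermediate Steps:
t(L) = 1
n = -116 (n = -29*4 = -116)
Z = 9802 (Z = 1 + 9801 = 9802)
√(Z + n) = √(9802 - 116) = √9686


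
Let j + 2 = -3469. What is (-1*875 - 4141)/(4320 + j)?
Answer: -1672/283 ≈ -5.9081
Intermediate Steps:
j = -3471 (j = -2 - 3469 = -3471)
(-1*875 - 4141)/(4320 + j) = (-1*875 - 4141)/(4320 - 3471) = (-875 - 4141)/849 = -5016*1/849 = -1672/283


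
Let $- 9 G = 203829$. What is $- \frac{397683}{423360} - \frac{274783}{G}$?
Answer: $\frac{11925059873}{1065346240} \approx 11.194$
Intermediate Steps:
$G = - \frac{67943}{3}$ ($G = \left(- \frac{1}{9}\right) 203829 = - \frac{67943}{3} \approx -22648.0$)
$- \frac{397683}{423360} - \frac{274783}{G} = - \frac{397683}{423360} - \frac{274783}{- \frac{67943}{3}} = \left(-397683\right) \frac{1}{423360} - - \frac{824349}{67943} = - \frac{14729}{15680} + \frac{824349}{67943} = \frac{11925059873}{1065346240}$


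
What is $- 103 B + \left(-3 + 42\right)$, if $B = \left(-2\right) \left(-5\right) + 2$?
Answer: $-1197$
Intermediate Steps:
$B = 12$ ($B = 10 + 2 = 12$)
$- 103 B + \left(-3 + 42\right) = \left(-103\right) 12 + \left(-3 + 42\right) = -1236 + 39 = -1197$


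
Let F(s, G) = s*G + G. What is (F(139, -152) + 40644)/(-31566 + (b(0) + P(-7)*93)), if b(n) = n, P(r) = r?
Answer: -19364/32217 ≈ -0.60105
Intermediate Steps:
F(s, G) = G + G*s (F(s, G) = G*s + G = G + G*s)
(F(139, -152) + 40644)/(-31566 + (b(0) + P(-7)*93)) = (-152*(1 + 139) + 40644)/(-31566 + (0 - 7*93)) = (-152*140 + 40644)/(-31566 + (0 - 651)) = (-21280 + 40644)/(-31566 - 651) = 19364/(-32217) = 19364*(-1/32217) = -19364/32217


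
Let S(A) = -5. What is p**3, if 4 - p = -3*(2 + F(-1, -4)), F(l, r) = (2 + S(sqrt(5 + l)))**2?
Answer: 50653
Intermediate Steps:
F(l, r) = 9 (F(l, r) = (2 - 5)**2 = (-3)**2 = 9)
p = 37 (p = 4 - (-3)*(2 + 9) = 4 - (-3)*11 = 4 - 1*(-33) = 4 + 33 = 37)
p**3 = 37**3 = 50653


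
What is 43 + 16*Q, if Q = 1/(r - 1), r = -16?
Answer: 715/17 ≈ 42.059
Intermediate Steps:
Q = -1/17 (Q = 1/(-16 - 1) = 1/(-17) = -1/17 ≈ -0.058824)
43 + 16*Q = 43 + 16*(-1/17) = 43 - 16/17 = 715/17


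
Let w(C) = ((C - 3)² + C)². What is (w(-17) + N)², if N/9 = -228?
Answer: 20919861769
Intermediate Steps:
N = -2052 (N = 9*(-228) = -2052)
w(C) = (C + (-3 + C)²)² (w(C) = ((-3 + C)² + C)² = (C + (-3 + C)²)²)
(w(-17) + N)² = ((-17 + (-3 - 17)²)² - 2052)² = ((-17 + (-20)²)² - 2052)² = ((-17 + 400)² - 2052)² = (383² - 2052)² = (146689 - 2052)² = 144637² = 20919861769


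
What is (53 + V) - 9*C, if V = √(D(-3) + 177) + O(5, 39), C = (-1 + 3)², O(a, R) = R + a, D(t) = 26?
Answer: 61 + √203 ≈ 75.248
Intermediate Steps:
C = 4 (C = 2² = 4)
V = 44 + √203 (V = √(26 + 177) + (39 + 5) = √203 + 44 = 44 + √203 ≈ 58.248)
(53 + V) - 9*C = (53 + (44 + √203)) - 9*4 = (97 + √203) - 36 = 61 + √203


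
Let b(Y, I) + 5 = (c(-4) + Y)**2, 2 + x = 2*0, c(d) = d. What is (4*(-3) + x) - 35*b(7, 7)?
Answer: -154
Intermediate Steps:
x = -2 (x = -2 + 2*0 = -2 + 0 = -2)
b(Y, I) = -5 + (-4 + Y)**2
(4*(-3) + x) - 35*b(7, 7) = (4*(-3) - 2) - 35*(-5 + (-4 + 7)**2) = (-12 - 2) - 35*(-5 + 3**2) = -14 - 35*(-5 + 9) = -14 - 35*4 = -14 - 140 = -154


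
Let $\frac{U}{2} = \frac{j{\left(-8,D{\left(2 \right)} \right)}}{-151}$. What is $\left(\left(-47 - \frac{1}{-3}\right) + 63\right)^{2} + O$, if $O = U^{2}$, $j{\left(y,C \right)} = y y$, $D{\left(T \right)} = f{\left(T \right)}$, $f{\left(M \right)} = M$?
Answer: $\frac{54892657}{205209} \approx 267.5$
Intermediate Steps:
$D{\left(T \right)} = T$
$j{\left(y,C \right)} = y^{2}$
$U = - \frac{128}{151}$ ($U = 2 \frac{\left(-8\right)^{2}}{-151} = 2 \cdot 64 \left(- \frac{1}{151}\right) = 2 \left(- \frac{64}{151}\right) = - \frac{128}{151} \approx -0.84768$)
$O = \frac{16384}{22801}$ ($O = \left(- \frac{128}{151}\right)^{2} = \frac{16384}{22801} \approx 0.71856$)
$\left(\left(-47 - \frac{1}{-3}\right) + 63\right)^{2} + O = \left(\left(-47 - \frac{1}{-3}\right) + 63\right)^{2} + \frac{16384}{22801} = \left(\left(-47 - - \frac{1}{3}\right) + 63\right)^{2} + \frac{16384}{22801} = \left(\left(-47 + \frac{1}{3}\right) + 63\right)^{2} + \frac{16384}{22801} = \left(- \frac{140}{3} + 63\right)^{2} + \frac{16384}{22801} = \left(\frac{49}{3}\right)^{2} + \frac{16384}{22801} = \frac{2401}{9} + \frac{16384}{22801} = \frac{54892657}{205209}$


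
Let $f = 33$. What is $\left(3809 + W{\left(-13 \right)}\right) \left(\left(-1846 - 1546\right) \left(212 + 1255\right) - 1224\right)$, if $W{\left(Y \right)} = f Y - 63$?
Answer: $-16509664296$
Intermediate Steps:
$W{\left(Y \right)} = -63 + 33 Y$ ($W{\left(Y \right)} = 33 Y - 63 = -63 + 33 Y$)
$\left(3809 + W{\left(-13 \right)}\right) \left(\left(-1846 - 1546\right) \left(212 + 1255\right) - 1224\right) = \left(3809 + \left(-63 + 33 \left(-13\right)\right)\right) \left(\left(-1846 - 1546\right) \left(212 + 1255\right) - 1224\right) = \left(3809 - 492\right) \left(\left(-3392\right) 1467 - 1224\right) = \left(3809 - 492\right) \left(-4976064 - 1224\right) = 3317 \left(-4977288\right) = -16509664296$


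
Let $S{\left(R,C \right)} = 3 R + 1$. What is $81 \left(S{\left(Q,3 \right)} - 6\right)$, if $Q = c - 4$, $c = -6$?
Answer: $-2835$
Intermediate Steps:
$Q = -10$ ($Q = -6 - 4 = -10$)
$S{\left(R,C \right)} = 1 + 3 R$
$81 \left(S{\left(Q,3 \right)} - 6\right) = 81 \left(\left(1 + 3 \left(-10\right)\right) - 6\right) = 81 \left(\left(1 - 30\right) - 6\right) = 81 \left(-29 - 6\right) = 81 \left(-35\right) = -2835$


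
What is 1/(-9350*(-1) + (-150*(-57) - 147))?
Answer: 1/17753 ≈ 5.6328e-5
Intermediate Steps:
1/(-9350*(-1) + (-150*(-57) - 147)) = 1/(9350 + (8550 - 147)) = 1/(9350 + 8403) = 1/17753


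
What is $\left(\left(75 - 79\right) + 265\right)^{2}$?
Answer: $68121$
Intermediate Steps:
$\left(\left(75 - 79\right) + 265\right)^{2} = \left(-4 + 265\right)^{2} = 261^{2} = 68121$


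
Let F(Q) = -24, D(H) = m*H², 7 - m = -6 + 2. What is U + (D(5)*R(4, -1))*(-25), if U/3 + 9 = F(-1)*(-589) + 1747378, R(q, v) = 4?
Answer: 5257015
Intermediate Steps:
m = 11 (m = 7 - (-6 + 2) = 7 - 1*(-4) = 7 + 4 = 11)
D(H) = 11*H²
U = 5284515 (U = -27 + 3*(-24*(-589) + 1747378) = -27 + 3*(14136 + 1747378) = -27 + 3*1761514 = -27 + 5284542 = 5284515)
U + (D(5)*R(4, -1))*(-25) = 5284515 + ((11*5²)*4)*(-25) = 5284515 + ((11*25)*4)*(-25) = 5284515 + (275*4)*(-25) = 5284515 + 1100*(-25) = 5284515 - 27500 = 5257015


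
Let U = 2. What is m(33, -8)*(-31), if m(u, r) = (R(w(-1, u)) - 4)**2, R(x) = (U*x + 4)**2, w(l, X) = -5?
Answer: -31744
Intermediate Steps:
R(x) = (4 + 2*x)**2 (R(x) = (2*x + 4)**2 = (4 + 2*x)**2)
m(u, r) = 1024 (m(u, r) = (4*(2 - 5)**2 - 4)**2 = (4*(-3)**2 - 4)**2 = (4*9 - 4)**2 = (36 - 4)**2 = 32**2 = 1024)
m(33, -8)*(-31) = 1024*(-31) = -31744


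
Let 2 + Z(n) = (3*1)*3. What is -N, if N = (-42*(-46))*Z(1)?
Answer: -13524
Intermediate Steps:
Z(n) = 7 (Z(n) = -2 + (3*1)*3 = -2 + 3*3 = -2 + 9 = 7)
N = 13524 (N = -42*(-46)*7 = 1932*7 = 13524)
-N = -1*13524 = -13524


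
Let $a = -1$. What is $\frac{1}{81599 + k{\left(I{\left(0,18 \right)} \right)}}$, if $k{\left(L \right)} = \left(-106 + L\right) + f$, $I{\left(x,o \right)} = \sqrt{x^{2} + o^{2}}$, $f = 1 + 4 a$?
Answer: $\frac{1}{81508} \approx 1.2269 \cdot 10^{-5}$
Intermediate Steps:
$f = -3$ ($f = 1 + 4 \left(-1\right) = 1 - 4 = -3$)
$I{\left(x,o \right)} = \sqrt{o^{2} + x^{2}}$
$k{\left(L \right)} = -109 + L$ ($k{\left(L \right)} = \left(-106 + L\right) - 3 = -109 + L$)
$\frac{1}{81599 + k{\left(I{\left(0,18 \right)} \right)}} = \frac{1}{81599 - \left(109 - \sqrt{18^{2} + 0^{2}}\right)} = \frac{1}{81599 - \left(109 - \sqrt{324 + 0}\right)} = \frac{1}{81599 - \left(109 - \sqrt{324}\right)} = \frac{1}{81599 + \left(-109 + 18\right)} = \frac{1}{81599 - 91} = \frac{1}{81508}$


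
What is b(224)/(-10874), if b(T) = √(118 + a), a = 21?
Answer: -√139/10874 ≈ -0.0010842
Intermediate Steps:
b(T) = √139 (b(T) = √(118 + 21) = √139)
b(224)/(-10874) = √139/(-10874) = √139*(-1/10874) = -√139/10874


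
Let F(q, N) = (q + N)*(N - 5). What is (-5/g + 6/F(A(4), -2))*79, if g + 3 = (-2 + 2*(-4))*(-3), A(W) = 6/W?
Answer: 22831/189 ≈ 120.80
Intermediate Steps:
g = 27 (g = -3 + (-2 + 2*(-4))*(-3) = -3 + (-2 - 8)*(-3) = -3 - 10*(-3) = -3 + 30 = 27)
F(q, N) = (-5 + N)*(N + q) (F(q, N) = (N + q)*(-5 + N) = (-5 + N)*(N + q))
(-5/g + 6/F(A(4), -2))*79 = (-5/27 + 6/((-2)² - 5*(-2) - 30/4 - 12/4))*79 = (-5*1/27 + 6/(4 + 10 - 30/4 - 12/4))*79 = (-5/27 + 6/(4 + 10 - 5*3/2 - 2*3/2))*79 = (-5/27 + 6/(4 + 10 - 15/2 - 3))*79 = (-5/27 + 6/(7/2))*79 = (-5/27 + 6*(2/7))*79 = (-5/27 + 12/7)*79 = (289/189)*79 = 22831/189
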